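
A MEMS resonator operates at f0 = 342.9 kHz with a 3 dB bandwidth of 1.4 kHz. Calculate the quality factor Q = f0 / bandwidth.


Step 1: Q = f0 / bandwidth
Step 2: Q = 342.9 / 1.4
Q = 244.9


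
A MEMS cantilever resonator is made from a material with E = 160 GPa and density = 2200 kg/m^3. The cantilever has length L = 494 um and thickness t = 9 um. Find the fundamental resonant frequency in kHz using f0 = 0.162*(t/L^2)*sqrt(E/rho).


Step 1: Convert units to SI.
t_SI = 9e-6 m, L_SI = 494e-6 m
Step 2: Calculate sqrt(E/rho).
sqrt(160e9 / 2200) = 8528.03 m/s
Step 3: Compute f0.
f0 = 0.162 * 9e-6 / (494e-6)^2 * 8528.03 = 50951.0 Hz = 50.95 kHz


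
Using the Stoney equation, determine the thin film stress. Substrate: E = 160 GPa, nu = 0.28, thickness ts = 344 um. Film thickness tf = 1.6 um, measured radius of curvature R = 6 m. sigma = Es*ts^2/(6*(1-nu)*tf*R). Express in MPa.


Step 1: Compute numerator: Es * ts^2 = 160 * 344^2 = 18933760 (GPa*um^2)
Step 2: Compute denominator (R in um): 6*(1-nu)*tf*R = 6*0.72*1.6*6e6 = 41472000.0 (um^2)
Step 3: sigma (GPa) = 18933760 / 41472000.0 = 4.56543e-01 GPa
Step 4: Convert to MPa (x1000): sigma = 456.5 MPa


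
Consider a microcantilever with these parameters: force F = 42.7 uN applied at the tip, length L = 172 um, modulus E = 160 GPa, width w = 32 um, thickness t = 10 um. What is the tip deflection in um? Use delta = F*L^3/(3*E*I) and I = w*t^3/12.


Step 1: Calculate the second moment of area.
I = w * t^3 / 12 = 32 * 10^3 / 12 = 2666.6667 um^4
Step 2: Convert E to consistent units (1 GPa = 1000 uN/um^2).
E = 160 GPa = 160000 uN/um^2
Step 3: Calculate tip deflection.
delta = F * L^3 / (3 * E * I)
delta = 42.7 * 172^3 / (3 * 160000 * 2666.6667)
delta = 0.1697 um


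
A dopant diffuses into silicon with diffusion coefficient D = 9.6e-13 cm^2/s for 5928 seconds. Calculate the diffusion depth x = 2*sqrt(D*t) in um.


Step 1: Compute D*t = 9.6e-13 * 5928 = 5.69088e-09 cm^2
Step 2: sqrt(D*t) = 7.54379e-05 cm
Step 3: x = 2 * 7.54379e-05 cm = 1.508758e-04 cm
Step 4: Convert to um (1 cm = 1e4 um): x = 1.509 um


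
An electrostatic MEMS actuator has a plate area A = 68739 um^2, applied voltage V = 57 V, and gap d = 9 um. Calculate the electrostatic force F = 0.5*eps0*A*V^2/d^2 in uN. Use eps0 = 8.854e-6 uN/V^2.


Step 1: Identify parameters.
eps0 = 8.854e-6 uN/V^2, A = 68739 um^2, V = 57 V, d = 9 um
Step 2: Compute V^2 = 57^2 = 3249
Step 3: Compute d^2 = 9^2 = 81
Step 4: F = 0.5 * 8.854e-6 * 68739 * 3249 / 81
F = 12.206 uN


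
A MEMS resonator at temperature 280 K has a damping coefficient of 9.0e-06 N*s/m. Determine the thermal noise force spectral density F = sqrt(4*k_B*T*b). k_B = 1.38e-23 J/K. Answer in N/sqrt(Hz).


Step 1: Compute 4 * k_B * T * b
= 4 * 1.38e-23 * 280 * 9.0e-06
= 1.3910e-25 N^2/Hz
Step 2: F_noise = sqrt(1.3910e-25)
F_noise = 3.73e-13 N/sqrt(Hz)


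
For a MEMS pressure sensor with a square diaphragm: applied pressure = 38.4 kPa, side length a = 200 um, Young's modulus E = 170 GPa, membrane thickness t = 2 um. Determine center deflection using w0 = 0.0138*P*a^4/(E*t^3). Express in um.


Step 1: Convert pressure to compatible units (E is in GPa, so P in GPa).
P = 38.4 kPa = 38.4e-6 GPa
Step 2: Compute numerator: 0.0138 * P * a^4.
a^4 = 200^4 = 1600000000
numerator = 0.0138 * 38.4e-6 * 1600000000 = 8.47872e+02
Step 3: Compute denominator: E * t^3 = 170 * 2^3 = 1360
Step 4: w0 = numerator / denominator = 8.47872e+02 / 1360 = 0.6234 um


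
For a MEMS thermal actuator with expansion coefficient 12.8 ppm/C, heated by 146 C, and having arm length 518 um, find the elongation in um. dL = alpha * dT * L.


Step 1: Convert CTE: alpha = 12.8 ppm/C = 12.8e-6 /C
Step 2: dL = 12.8e-6 * 146 * 518
dL = 0.968 um


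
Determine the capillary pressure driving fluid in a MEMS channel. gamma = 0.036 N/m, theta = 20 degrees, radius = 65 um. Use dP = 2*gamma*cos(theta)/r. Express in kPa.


Step 1: cos(20 deg) = 0.9397
Step 2: Convert r to m: r = 65e-6 m
Step 3: dP = 2 * 0.036 * 0.9397 / 65e-6 = 1040.9 Pa
Step 4: Convert Pa to kPa (divide by 1000).
dP = 1.04 kPa


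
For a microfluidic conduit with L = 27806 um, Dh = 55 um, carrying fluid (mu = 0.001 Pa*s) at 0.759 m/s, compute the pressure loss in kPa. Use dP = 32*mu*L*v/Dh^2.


Step 1: Convert to SI: L = 27806e-6 m, Dh = 55e-6 m
Step 2: dP = 32 * 0.001 * 27806e-6 * 0.759 / (55e-6)^2
Step 3: dP = 223256.90 Pa
Step 4: Convert to kPa: dP = 223.26 kPa


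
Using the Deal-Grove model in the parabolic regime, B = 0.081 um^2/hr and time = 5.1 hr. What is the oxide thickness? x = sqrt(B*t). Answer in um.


Step 1: Compute B*t = 0.081 * 5.1 = 0.4131
Step 2: x = sqrt(0.4131)
x = 0.643 um


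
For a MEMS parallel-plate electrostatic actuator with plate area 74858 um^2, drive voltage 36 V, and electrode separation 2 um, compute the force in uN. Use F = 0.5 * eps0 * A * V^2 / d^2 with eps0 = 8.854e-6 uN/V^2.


Step 1: Identify parameters.
eps0 = 8.854e-6 uN/V^2, A = 74858 um^2, V = 36 V, d = 2 um
Step 2: Compute V^2 = 36^2 = 1296
Step 3: Compute d^2 = 2^2 = 4
Step 4: F = 0.5 * 8.854e-6 * 74858 * 1296 / 4
F = 107.372 uN


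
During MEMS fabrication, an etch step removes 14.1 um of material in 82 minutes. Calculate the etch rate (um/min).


Step 1: Etch rate = depth / time
Step 2: rate = 14.1 / 82
rate = 0.172 um/min


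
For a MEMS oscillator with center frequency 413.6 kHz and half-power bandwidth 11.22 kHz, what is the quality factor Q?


Step 1: Q = f0 / bandwidth
Step 2: Q = 413.6 / 11.22
Q = 36.9


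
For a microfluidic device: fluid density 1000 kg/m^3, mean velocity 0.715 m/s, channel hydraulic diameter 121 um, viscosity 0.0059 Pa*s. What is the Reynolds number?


Step 1: Convert Dh to meters: Dh = 121e-6 m
Step 2: Re = rho * v * Dh / mu
Re = 1000 * 0.715 * 121e-6 / 0.0059
Re = 14.664


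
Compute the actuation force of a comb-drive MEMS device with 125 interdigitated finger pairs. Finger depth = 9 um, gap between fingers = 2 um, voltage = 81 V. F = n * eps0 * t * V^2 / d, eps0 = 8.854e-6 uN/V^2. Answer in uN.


Step 1: Parameters: n=125, eps0=8.854e-6 uN/V^2, t=9 um, V=81 V, d=2 um
Step 2: V^2 = 6561
Step 3: F = 125 * 8.854e-6 * 9 * 6561 / 2
F = 32.676 uN


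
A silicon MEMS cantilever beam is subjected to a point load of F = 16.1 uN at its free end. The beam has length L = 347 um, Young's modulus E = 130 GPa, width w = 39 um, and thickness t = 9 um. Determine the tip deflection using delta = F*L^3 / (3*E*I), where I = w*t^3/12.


Step 1: Calculate the second moment of area.
I = w * t^3 / 12 = 39 * 9^3 / 12 = 2369.25 um^4
Step 2: Convert E to consistent units (1 GPa = 1000 uN/um^2).
E = 130 GPa = 130000 uN/um^2
Step 3: Calculate tip deflection.
delta = F * L^3 / (3 * E * I)
delta = 16.1 * 347^3 / (3 * 130000 * 2369.25)
delta = 0.728 um


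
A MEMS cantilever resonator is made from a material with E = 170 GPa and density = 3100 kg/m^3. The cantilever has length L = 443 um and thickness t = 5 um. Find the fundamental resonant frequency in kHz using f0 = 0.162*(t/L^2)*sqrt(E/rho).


Step 1: Convert units to SI.
t_SI = 5e-6 m, L_SI = 443e-6 m
Step 2: Calculate sqrt(E/rho).
sqrt(170e9 / 3100) = 7405.32 m/s
Step 3: Compute f0.
f0 = 0.162 * 5e-6 / (443e-6)^2 * 7405.32 = 30564.8 Hz = 30.56 kHz


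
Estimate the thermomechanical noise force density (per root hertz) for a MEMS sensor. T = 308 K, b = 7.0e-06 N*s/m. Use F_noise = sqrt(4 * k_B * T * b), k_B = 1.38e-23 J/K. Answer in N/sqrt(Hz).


Step 1: Compute 4 * k_B * T * b
= 4 * 1.38e-23 * 308 * 7.0e-06
= 1.1901e-25 N^2/Hz
Step 2: F_noise = sqrt(1.1901e-25)
F_noise = 3.45e-13 N/sqrt(Hz)


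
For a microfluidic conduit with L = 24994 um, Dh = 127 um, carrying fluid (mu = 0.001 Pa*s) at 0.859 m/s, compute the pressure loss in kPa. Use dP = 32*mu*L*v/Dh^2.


Step 1: Convert to SI: L = 24994e-6 m, Dh = 127e-6 m
Step 2: dP = 32 * 0.001 * 24994e-6 * 0.859 / (127e-6)^2
Step 3: dP = 42596.26 Pa
Step 4: Convert to kPa: dP = 42.6 kPa


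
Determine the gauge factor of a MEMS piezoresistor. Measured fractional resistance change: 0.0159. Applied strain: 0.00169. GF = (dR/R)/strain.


Step 1: Identify values.
dR/R = 0.0159, strain = 0.00169
Step 2: GF = (dR/R) / strain = 0.0159 / 0.00169
GF = 9.4


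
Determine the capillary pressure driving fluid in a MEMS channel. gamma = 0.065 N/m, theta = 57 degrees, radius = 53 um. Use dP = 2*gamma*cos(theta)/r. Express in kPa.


Step 1: cos(57 deg) = 0.5446
Step 2: Convert r to m: r = 53e-6 m
Step 3: dP = 2 * 0.065 * 0.5446 / 53e-6 = 1335.8 Pa
Step 4: Convert Pa to kPa (divide by 1000).
dP = 1.34 kPa


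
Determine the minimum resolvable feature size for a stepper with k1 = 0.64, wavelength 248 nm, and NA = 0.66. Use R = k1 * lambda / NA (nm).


Step 1: Identify values: k1 = 0.64, lambda = 248 nm, NA = 0.66
Step 2: R = k1 * lambda / NA
R = 0.64 * 248 / 0.66
R = 240.5 nm


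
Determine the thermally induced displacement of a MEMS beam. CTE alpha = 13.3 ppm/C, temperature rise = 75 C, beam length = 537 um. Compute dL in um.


Step 1: Convert CTE: alpha = 13.3 ppm/C = 13.3e-6 /C
Step 2: dL = 13.3e-6 * 75 * 537
dL = 0.5357 um


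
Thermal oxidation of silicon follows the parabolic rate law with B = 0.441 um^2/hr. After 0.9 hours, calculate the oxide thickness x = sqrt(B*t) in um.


Step 1: Compute B*t = 0.441 * 0.9 = 0.3969
Step 2: x = sqrt(0.3969)
x = 0.63 um


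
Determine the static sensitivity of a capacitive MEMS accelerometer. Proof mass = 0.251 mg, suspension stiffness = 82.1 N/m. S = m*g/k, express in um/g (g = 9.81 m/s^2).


Step 1: Convert mass: m = 0.251 mg = 2.51e-07 kg
Step 2: S = m * g / k = 2.51e-07 * 9.81 / 82.1
Step 3: S = 3.00e-08 m/g
Step 4: Convert to um/g: S = 0.03 um/g


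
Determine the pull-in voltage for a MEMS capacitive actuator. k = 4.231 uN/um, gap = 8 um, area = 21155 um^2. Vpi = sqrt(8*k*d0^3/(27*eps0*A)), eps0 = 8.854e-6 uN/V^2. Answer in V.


Step 1: Compute numerator: 8 * k * d0^3 = 8 * 4.231 * 8^3 = 17330.176
Step 2: Compute denominator: 27 * eps0 * A = 27 * 8.854e-6 * 21155 = 5.057272
Step 3: Vpi = sqrt(17330.176 / 5.057272)
Vpi = 58.54 V


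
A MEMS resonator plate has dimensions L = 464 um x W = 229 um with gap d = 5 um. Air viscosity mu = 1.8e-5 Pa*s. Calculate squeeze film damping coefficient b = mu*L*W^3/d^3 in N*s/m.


Step 1: Convert to SI.
L = 464e-6 m, W = 229e-6 m, d = 5e-6 m
Step 2: W^3 = (229e-6)^3 = 1.20e-11 m^3
Step 3: d^3 = (5e-6)^3 = 1.25e-16 m^3
Step 4: b = 1.8e-5 * 464e-6 * 1.20e-11 / 1.25e-16
b = 8.02e-04 N*s/m


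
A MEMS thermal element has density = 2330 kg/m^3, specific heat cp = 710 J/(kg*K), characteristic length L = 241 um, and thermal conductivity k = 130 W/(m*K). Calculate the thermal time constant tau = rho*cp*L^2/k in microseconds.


Step 1: Convert L to m: L = 241e-6 m
Step 2: L^2 = (241e-6)^2 = 5.8081e-08 m^2
Step 3: tau = 2330 * 710 * 5.8081e-08 / 130 = 7.3910306e-04 s
Step 4: Convert to microseconds (multiply by 1e6).
tau = 739.103 us


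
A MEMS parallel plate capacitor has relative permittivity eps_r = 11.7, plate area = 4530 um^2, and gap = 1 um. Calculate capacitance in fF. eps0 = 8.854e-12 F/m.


Step 1: Convert area to m^2: A = 4530e-12 m^2
Step 2: Convert gap to m: d = 1e-6 m
Step 3: C = eps0 * eps_r * A / d
C = 8.854e-12 * 11.7 * 4530e-12 / 1e-6
Step 4: Convert to fF (multiply by 1e15).
C = 469.27 fF


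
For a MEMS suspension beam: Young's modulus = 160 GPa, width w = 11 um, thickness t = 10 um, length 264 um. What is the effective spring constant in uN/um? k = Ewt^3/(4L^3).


Step 1: Convert E to consistent units (1 GPa = 1000 uN/um^2).
E = 160 GPa = 160000 uN/um^2
Step 2: Compute t^3 = 10^3 = 1000
Step 3: Compute L^3 = 264^3 = 18399744
Step 4: k = 160000 * 11 * 1000 / (4 * 18399744)
k = 23.9134 uN/um


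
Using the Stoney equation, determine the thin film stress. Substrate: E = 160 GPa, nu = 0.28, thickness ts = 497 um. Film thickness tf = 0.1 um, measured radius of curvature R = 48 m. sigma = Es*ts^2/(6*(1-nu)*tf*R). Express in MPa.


Step 1: Compute numerator: Es * ts^2 = 160 * 497^2 = 39521440 (GPa*um^2)
Step 2: Compute denominator (R in um): 6*(1-nu)*tf*R = 6*0.72*0.1*48e6 = 20736000.0 (um^2)
Step 3: sigma (GPa) = 39521440 / 20736000.0 = 1.905934e+00 GPa
Step 4: Convert to MPa (x1000): sigma = 1905.9 MPa


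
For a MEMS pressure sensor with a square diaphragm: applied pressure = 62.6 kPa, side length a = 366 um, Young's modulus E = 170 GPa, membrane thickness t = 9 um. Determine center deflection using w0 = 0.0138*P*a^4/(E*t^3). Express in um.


Step 1: Convert pressure to compatible units (E is in GPa, so P in GPa).
P = 62.6 kPa = 62.6e-6 GPa
Step 2: Compute numerator: 0.0138 * P * a^4.
a^4 = 366^4 = 17944209936
numerator = 0.0138 * 62.6e-6 * 17944209936 = 1.55016e+04
Step 3: Compute denominator: E * t^3 = 170 * 9^3 = 123930
Step 4: w0 = numerator / denominator = 1.55016e+04 / 123930 = 0.1251 um


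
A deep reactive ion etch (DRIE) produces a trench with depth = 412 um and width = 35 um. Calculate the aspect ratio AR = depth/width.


Step 1: AR = depth / width
Step 2: AR = 412 / 35
AR = 11.8


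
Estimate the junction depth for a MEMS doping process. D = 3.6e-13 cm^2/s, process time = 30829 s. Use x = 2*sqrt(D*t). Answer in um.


Step 1: Compute D*t = 3.6e-13 * 30829 = 1.109844e-08 cm^2
Step 2: sqrt(D*t) = 1.05349e-04 cm
Step 3: x = 2 * 1.05349e-04 cm = 2.10698e-04 cm
Step 4: Convert to um (1 cm = 1e4 um): x = 2.107 um


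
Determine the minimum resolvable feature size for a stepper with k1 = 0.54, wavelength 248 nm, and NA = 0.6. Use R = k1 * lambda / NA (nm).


Step 1: Identify values: k1 = 0.54, lambda = 248 nm, NA = 0.6
Step 2: R = k1 * lambda / NA
R = 0.54 * 248 / 0.6
R = 223.2 nm


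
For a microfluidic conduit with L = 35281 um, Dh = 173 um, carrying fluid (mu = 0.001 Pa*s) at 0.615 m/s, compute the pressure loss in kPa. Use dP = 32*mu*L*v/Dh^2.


Step 1: Convert to SI: L = 35281e-6 m, Dh = 173e-6 m
Step 2: dP = 32 * 0.001 * 35281e-6 * 0.615 / (173e-6)^2
Step 3: dP = 23199.24 Pa
Step 4: Convert to kPa: dP = 23.2 kPa


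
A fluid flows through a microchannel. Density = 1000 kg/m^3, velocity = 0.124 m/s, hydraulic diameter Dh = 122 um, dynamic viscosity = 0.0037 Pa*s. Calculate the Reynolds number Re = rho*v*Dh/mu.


Step 1: Convert Dh to meters: Dh = 122e-6 m
Step 2: Re = rho * v * Dh / mu
Re = 1000 * 0.124 * 122e-6 / 0.0037
Re = 4.089


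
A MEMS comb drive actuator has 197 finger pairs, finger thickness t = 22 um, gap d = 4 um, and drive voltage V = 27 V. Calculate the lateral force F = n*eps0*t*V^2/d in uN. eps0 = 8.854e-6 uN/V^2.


Step 1: Parameters: n=197, eps0=8.854e-6 uN/V^2, t=22 um, V=27 V, d=4 um
Step 2: V^2 = 729
Step 3: F = 197 * 8.854e-6 * 22 * 729 / 4
F = 6.994 uN


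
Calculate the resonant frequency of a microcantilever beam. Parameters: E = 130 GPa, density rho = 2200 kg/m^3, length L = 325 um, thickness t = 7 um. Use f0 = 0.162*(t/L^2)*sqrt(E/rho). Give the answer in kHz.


Step 1: Convert units to SI.
t_SI = 7e-6 m, L_SI = 325e-6 m
Step 2: Calculate sqrt(E/rho).
sqrt(130e9 / 2200) = 7687.06 m/s
Step 3: Compute f0.
f0 = 0.162 * 7e-6 / (325e-6)^2 * 7687.06 = 82529.0 Hz = 82.53 kHz


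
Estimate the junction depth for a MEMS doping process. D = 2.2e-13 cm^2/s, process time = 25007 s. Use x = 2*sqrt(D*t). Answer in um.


Step 1: Compute D*t = 2.2e-13 * 25007 = 5.50154e-09 cm^2
Step 2: sqrt(D*t) = 7.41724e-05 cm
Step 3: x = 2 * 7.41724e-05 cm = 1.483448e-04 cm
Step 4: Convert to um (1 cm = 1e4 um): x = 1.483 um


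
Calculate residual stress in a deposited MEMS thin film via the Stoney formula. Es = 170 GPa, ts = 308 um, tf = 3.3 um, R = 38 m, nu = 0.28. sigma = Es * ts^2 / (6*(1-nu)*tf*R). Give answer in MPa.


Step 1: Compute numerator: Es * ts^2 = 170 * 308^2 = 16126880 (GPa*um^2)
Step 2: Compute denominator (R in um): 6*(1-nu)*tf*R = 6*0.72*3.3*38e6 = 541728000.0 (um^2)
Step 3: sigma (GPa) = 16126880 / 541728000.0 = 2.9769e-02 GPa
Step 4: Convert to MPa (x1000): sigma = 29.8 MPa


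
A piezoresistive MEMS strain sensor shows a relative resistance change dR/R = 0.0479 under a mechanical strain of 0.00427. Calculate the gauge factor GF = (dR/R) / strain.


Step 1: Identify values.
dR/R = 0.0479, strain = 0.00427
Step 2: GF = (dR/R) / strain = 0.0479 / 0.00427
GF = 11.2


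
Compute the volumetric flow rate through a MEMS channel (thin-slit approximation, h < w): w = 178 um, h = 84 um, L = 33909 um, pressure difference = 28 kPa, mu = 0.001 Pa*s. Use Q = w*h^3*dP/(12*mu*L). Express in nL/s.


Step 1: Convert all dimensions to SI (meters).
w = 178e-6 m, h = 84e-6 m, L = 33909e-6 m, dP = 28e3 Pa
Step 2: Q = w * h^3 * dP / (12 * mu * L)
Q = 178e-6 * (84e-6)^3 * 28e3 / (12 * 0.001 * 33909e-6) = 7.25971654e-09 m^3/s
Step 3: Convert Q from m^3/s to nL/s (1 m^3 = 1e12 nL, so multiply by 1e12).
Q = 7259.717 nL/s


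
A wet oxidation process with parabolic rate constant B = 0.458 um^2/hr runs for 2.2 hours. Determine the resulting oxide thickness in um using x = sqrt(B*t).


Step 1: Compute B*t = 0.458 * 2.2 = 1.0076
Step 2: x = sqrt(1.0076)
x = 1.004 um


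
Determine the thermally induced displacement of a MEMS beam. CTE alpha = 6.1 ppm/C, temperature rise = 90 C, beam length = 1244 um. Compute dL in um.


Step 1: Convert CTE: alpha = 6.1 ppm/C = 6.1e-6 /C
Step 2: dL = 6.1e-6 * 90 * 1244
dL = 0.683 um


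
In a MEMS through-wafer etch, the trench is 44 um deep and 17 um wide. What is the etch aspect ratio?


Step 1: AR = depth / width
Step 2: AR = 44 / 17
AR = 2.6


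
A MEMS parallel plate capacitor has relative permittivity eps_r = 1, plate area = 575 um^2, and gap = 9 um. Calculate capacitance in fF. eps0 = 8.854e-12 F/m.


Step 1: Convert area to m^2: A = 575e-12 m^2
Step 2: Convert gap to m: d = 9e-6 m
Step 3: C = eps0 * eps_r * A / d
C = 8.854e-12 * 1 * 575e-12 / 9e-6
Step 4: Convert to fF (multiply by 1e15).
C = 0.57 fF


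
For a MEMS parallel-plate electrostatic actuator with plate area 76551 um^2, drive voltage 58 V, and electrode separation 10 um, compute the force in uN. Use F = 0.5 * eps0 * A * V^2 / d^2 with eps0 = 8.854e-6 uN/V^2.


Step 1: Identify parameters.
eps0 = 8.854e-6 uN/V^2, A = 76551 um^2, V = 58 V, d = 10 um
Step 2: Compute V^2 = 58^2 = 3364
Step 3: Compute d^2 = 10^2 = 100
Step 4: F = 0.5 * 8.854e-6 * 76551 * 3364 / 100
F = 11.4 uN


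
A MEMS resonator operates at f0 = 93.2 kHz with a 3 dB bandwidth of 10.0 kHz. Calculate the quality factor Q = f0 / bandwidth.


Step 1: Q = f0 / bandwidth
Step 2: Q = 93.2 / 10.0
Q = 9.3


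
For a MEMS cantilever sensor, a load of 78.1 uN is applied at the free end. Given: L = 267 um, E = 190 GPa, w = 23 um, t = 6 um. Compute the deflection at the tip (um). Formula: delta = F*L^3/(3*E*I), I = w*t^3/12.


Step 1: Calculate the second moment of area.
I = w * t^3 / 12 = 23 * 6^3 / 12 = 414.0 um^4
Step 2: Convert E to consistent units (1 GPa = 1000 uN/um^2).
E = 190 GPa = 190000 uN/um^2
Step 3: Calculate tip deflection.
delta = F * L^3 / (3 * E * I)
delta = 78.1 * 267^3 / (3 * 190000 * 414.0)
delta = 6.2996 um


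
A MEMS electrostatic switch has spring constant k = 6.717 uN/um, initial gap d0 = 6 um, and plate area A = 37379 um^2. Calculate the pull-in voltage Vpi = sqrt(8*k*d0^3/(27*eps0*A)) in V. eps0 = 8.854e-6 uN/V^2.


Step 1: Compute numerator: 8 * k * d0^3 = 8 * 6.717 * 6^3 = 11606.976
Step 2: Compute denominator: 27 * eps0 * A = 27 * 8.854e-6 * 37379 = 8.935749
Step 3: Vpi = sqrt(11606.976 / 8.935749)
Vpi = 36.04 V


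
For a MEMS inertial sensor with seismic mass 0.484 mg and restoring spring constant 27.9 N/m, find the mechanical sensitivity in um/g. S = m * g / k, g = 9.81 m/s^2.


Step 1: Convert mass: m = 0.484 mg = 4.84e-07 kg
Step 2: S = m * g / k = 4.84e-07 * 9.81 / 27.9
Step 3: S = 1.70e-07 m/g
Step 4: Convert to um/g: S = 0.17 um/g


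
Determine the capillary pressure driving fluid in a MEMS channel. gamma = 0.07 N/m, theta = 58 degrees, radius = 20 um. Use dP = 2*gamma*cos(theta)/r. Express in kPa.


Step 1: cos(58 deg) = 0.5299
Step 2: Convert r to m: r = 20e-6 m
Step 3: dP = 2 * 0.07 * 0.5299 / 20e-6 = 3709.3 Pa
Step 4: Convert Pa to kPa (divide by 1000).
dP = 3.71 kPa


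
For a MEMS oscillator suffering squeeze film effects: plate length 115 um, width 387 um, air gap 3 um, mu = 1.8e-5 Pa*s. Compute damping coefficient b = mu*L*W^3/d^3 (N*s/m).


Step 1: Convert to SI.
L = 115e-6 m, W = 387e-6 m, d = 3e-6 m
Step 2: W^3 = (387e-6)^3 = 5.80e-11 m^3
Step 3: d^3 = (3e-6)^3 = 2.70e-17 m^3
Step 4: b = 1.8e-5 * 115e-6 * 5.80e-11 / 2.70e-17
b = 4.44e-03 N*s/m


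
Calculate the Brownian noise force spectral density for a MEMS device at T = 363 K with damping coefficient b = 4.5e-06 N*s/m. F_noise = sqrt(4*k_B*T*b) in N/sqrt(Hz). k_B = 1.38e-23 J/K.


Step 1: Compute 4 * k_B * T * b
= 4 * 1.38e-23 * 363 * 4.5e-06
= 9.0169e-26 N^2/Hz
Step 2: F_noise = sqrt(9.0169e-26)
F_noise = 3.00e-13 N/sqrt(Hz)


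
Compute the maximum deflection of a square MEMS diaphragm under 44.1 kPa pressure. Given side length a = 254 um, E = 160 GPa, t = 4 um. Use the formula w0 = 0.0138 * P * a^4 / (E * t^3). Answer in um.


Step 1: Convert pressure to compatible units (E is in GPa, so P in GPa).
P = 44.1 kPa = 44.1e-6 GPa
Step 2: Compute numerator: 0.0138 * P * a^4.
a^4 = 254^4 = 4162314256
numerator = 0.0138 * 44.1e-6 * 4162314256 = 2.5331e+03
Step 3: Compute denominator: E * t^3 = 160 * 4^3 = 10240
Step 4: w0 = numerator / denominator = 2.5331e+03 / 10240 = 0.2474 um


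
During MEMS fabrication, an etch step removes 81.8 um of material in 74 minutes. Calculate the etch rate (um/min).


Step 1: Etch rate = depth / time
Step 2: rate = 81.8 / 74
rate = 1.105 um/min


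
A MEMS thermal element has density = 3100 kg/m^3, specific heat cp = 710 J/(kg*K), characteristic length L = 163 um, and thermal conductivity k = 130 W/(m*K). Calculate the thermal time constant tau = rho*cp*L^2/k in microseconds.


Step 1: Convert L to m: L = 163e-6 m
Step 2: L^2 = (163e-6)^2 = 2.6569e-08 m^2
Step 3: tau = 3100 * 710 * 2.6569e-08 / 130 = 4.4983361e-04 s
Step 4: Convert to microseconds (multiply by 1e6).
tau = 449.834 us


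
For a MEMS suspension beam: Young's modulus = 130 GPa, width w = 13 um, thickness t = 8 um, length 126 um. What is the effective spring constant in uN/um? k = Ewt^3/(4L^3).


Step 1: Convert E to consistent units (1 GPa = 1000 uN/um^2).
E = 130 GPa = 130000 uN/um^2
Step 2: Compute t^3 = 8^3 = 512
Step 3: Compute L^3 = 126^3 = 2000376
Step 4: k = 130000 * 13 * 512 / (4 * 2000376)
k = 108.1397 uN/um


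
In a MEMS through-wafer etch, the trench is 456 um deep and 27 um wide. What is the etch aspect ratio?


Step 1: AR = depth / width
Step 2: AR = 456 / 27
AR = 16.9


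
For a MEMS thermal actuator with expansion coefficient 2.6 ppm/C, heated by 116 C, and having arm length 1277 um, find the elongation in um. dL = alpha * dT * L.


Step 1: Convert CTE: alpha = 2.6 ppm/C = 2.6e-6 /C
Step 2: dL = 2.6e-6 * 116 * 1277
dL = 0.3851 um


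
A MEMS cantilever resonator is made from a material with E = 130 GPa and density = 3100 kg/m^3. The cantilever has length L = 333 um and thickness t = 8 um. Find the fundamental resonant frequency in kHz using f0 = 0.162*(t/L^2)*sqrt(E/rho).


Step 1: Convert units to SI.
t_SI = 8e-6 m, L_SI = 333e-6 m
Step 2: Calculate sqrt(E/rho).
sqrt(130e9 / 3100) = 6475.76 m/s
Step 3: Compute f0.
f0 = 0.162 * 8e-6 / (333e-6)^2 * 6475.76 = 75684.6 Hz = 75.68 kHz


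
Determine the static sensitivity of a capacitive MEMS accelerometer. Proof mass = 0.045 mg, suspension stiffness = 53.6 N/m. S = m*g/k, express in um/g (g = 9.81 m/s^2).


Step 1: Convert mass: m = 0.045 mg = 4.50e-08 kg
Step 2: S = m * g / k = 4.50e-08 * 9.81 / 53.6
Step 3: S = 8.24e-09 m/g
Step 4: Convert to um/g: S = 0.008 um/g


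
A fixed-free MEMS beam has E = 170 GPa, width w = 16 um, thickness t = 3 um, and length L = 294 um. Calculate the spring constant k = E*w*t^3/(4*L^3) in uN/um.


Step 1: Convert E to consistent units (1 GPa = 1000 uN/um^2).
E = 170 GPa = 170000 uN/um^2
Step 2: Compute t^3 = 3^3 = 27
Step 3: Compute L^3 = 294^3 = 25412184
Step 4: k = 170000 * 16 * 27 / (4 * 25412184)
k = 0.7225 uN/um


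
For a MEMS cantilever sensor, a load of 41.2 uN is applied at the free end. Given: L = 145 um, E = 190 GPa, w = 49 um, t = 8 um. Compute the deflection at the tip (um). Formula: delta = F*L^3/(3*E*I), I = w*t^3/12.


Step 1: Calculate the second moment of area.
I = w * t^3 / 12 = 49 * 8^3 / 12 = 2090.6667 um^4
Step 2: Convert E to consistent units (1 GPa = 1000 uN/um^2).
E = 190 GPa = 190000 uN/um^2
Step 3: Calculate tip deflection.
delta = F * L^3 / (3 * E * I)
delta = 41.2 * 145^3 / (3 * 190000 * 2090.6667)
delta = 0.1054 um


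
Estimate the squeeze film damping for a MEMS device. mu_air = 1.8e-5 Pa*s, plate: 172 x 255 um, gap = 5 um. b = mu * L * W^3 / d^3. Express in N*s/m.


Step 1: Convert to SI.
L = 172e-6 m, W = 255e-6 m, d = 5e-6 m
Step 2: W^3 = (255e-6)^3 = 1.66e-11 m^3
Step 3: d^3 = (5e-6)^3 = 1.25e-16 m^3
Step 4: b = 1.8e-5 * 172e-6 * 1.66e-11 / 1.25e-16
b = 4.11e-04 N*s/m


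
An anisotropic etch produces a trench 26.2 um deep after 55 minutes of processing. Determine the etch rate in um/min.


Step 1: Etch rate = depth / time
Step 2: rate = 26.2 / 55
rate = 0.476 um/min


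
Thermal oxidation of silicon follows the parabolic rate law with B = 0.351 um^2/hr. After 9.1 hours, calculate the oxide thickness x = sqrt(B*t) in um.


Step 1: Compute B*t = 0.351 * 9.1 = 3.1941
Step 2: x = sqrt(3.1941)
x = 1.787 um


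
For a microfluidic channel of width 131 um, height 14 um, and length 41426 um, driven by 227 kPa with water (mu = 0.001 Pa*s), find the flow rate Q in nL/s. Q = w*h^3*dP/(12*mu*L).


Step 1: Convert all dimensions to SI (meters).
w = 131e-6 m, h = 14e-6 m, L = 41426e-6 m, dP = 227e3 Pa
Step 2: Q = w * h^3 * dP / (12 * mu * L)
Q = 131e-6 * (14e-6)^3 * 227e3 / (12 * 0.001 * 41426e-6) = 1.6414476e-10 m^3/s
Step 3: Convert Q from m^3/s to nL/s (1 m^3 = 1e12 nL, so multiply by 1e12).
Q = 164.145 nL/s


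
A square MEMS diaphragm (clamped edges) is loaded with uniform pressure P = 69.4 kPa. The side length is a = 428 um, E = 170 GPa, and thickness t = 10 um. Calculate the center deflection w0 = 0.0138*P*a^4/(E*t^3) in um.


Step 1: Convert pressure to compatible units (E is in GPa, so P in GPa).
P = 69.4 kPa = 69.4e-6 GPa
Step 2: Compute numerator: 0.0138 * P * a^4.
a^4 = 428^4 = 33556377856
numerator = 0.0138 * 69.4e-6 * 33556377856 = 3.2138e+04
Step 3: Compute denominator: E * t^3 = 170 * 10^3 = 170000
Step 4: w0 = numerator / denominator = 3.2138e+04 / 170000 = 0.189 um


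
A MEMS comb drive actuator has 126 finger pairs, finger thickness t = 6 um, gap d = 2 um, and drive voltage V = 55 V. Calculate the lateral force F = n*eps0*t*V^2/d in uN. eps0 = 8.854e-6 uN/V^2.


Step 1: Parameters: n=126, eps0=8.854e-6 uN/V^2, t=6 um, V=55 V, d=2 um
Step 2: V^2 = 3025
Step 3: F = 126 * 8.854e-6 * 6 * 3025 / 2
F = 10.124 uN


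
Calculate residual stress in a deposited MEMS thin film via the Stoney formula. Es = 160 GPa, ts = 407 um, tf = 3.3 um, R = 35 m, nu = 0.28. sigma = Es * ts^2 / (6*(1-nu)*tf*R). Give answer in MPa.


Step 1: Compute numerator: Es * ts^2 = 160 * 407^2 = 26503840 (GPa*um^2)
Step 2: Compute denominator (R in um): 6*(1-nu)*tf*R = 6*0.72*3.3*35e6 = 498960000.0 (um^2)
Step 3: sigma (GPa) = 26503840 / 498960000.0 = 5.3118e-02 GPa
Step 4: Convert to MPa (x1000): sigma = 53.1 MPa


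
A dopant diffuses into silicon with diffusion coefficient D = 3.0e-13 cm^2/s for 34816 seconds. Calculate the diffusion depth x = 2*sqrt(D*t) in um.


Step 1: Compute D*t = 3.0e-13 * 34816 = 1.04448e-08 cm^2
Step 2: sqrt(D*t) = 1.022e-04 cm
Step 3: x = 2 * 1.022e-04 cm = 2.044e-04 cm
Step 4: Convert to um (1 cm = 1e4 um): x = 2.044 um


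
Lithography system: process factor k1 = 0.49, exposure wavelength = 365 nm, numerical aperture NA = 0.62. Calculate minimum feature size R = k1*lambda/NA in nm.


Step 1: Identify values: k1 = 0.49, lambda = 365 nm, NA = 0.62
Step 2: R = k1 * lambda / NA
R = 0.49 * 365 / 0.62
R = 288.5 nm


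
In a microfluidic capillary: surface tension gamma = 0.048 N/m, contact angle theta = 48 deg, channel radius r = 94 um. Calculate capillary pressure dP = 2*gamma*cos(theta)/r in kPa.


Step 1: cos(48 deg) = 0.6691
Step 2: Convert r to m: r = 94e-6 m
Step 3: dP = 2 * 0.048 * 0.6691 / 94e-6 = 683.3 Pa
Step 4: Convert Pa to kPa (divide by 1000).
dP = 0.68 kPa


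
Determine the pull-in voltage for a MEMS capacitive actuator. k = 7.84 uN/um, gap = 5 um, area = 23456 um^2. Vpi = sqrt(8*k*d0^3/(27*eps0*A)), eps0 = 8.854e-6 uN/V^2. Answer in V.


Step 1: Compute numerator: 8 * k * d0^3 = 8 * 7.84 * 5^3 = 7840.0
Step 2: Compute denominator: 27 * eps0 * A = 27 * 8.854e-6 * 23456 = 5.607344
Step 3: Vpi = sqrt(7840.0 / 5.607344)
Vpi = 37.39 V


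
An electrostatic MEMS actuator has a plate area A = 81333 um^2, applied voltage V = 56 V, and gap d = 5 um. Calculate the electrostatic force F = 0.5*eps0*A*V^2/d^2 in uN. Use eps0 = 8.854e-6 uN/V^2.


Step 1: Identify parameters.
eps0 = 8.854e-6 uN/V^2, A = 81333 um^2, V = 56 V, d = 5 um
Step 2: Compute V^2 = 56^2 = 3136
Step 3: Compute d^2 = 5^2 = 25
Step 4: F = 0.5 * 8.854e-6 * 81333 * 3136 / 25
F = 45.166 uN


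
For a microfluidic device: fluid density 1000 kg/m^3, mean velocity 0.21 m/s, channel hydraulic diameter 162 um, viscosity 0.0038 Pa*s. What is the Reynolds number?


Step 1: Convert Dh to meters: Dh = 162e-6 m
Step 2: Re = rho * v * Dh / mu
Re = 1000 * 0.21 * 162e-6 / 0.0038
Re = 8.953


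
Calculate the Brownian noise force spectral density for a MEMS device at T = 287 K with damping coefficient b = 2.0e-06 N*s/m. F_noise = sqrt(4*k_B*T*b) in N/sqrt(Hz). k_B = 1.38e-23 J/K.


Step 1: Compute 4 * k_B * T * b
= 4 * 1.38e-23 * 287 * 2.0e-06
= 3.1685e-26 N^2/Hz
Step 2: F_noise = sqrt(3.1685e-26)
F_noise = 1.78e-13 N/sqrt(Hz)


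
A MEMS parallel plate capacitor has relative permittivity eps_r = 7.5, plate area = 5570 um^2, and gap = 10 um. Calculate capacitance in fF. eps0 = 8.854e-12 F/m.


Step 1: Convert area to m^2: A = 5570e-12 m^2
Step 2: Convert gap to m: d = 10e-6 m
Step 3: C = eps0 * eps_r * A / d
C = 8.854e-12 * 7.5 * 5570e-12 / 10e-6
Step 4: Convert to fF (multiply by 1e15).
C = 36.99 fF


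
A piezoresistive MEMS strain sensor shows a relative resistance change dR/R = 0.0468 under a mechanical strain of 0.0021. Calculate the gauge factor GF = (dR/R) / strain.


Step 1: Identify values.
dR/R = 0.0468, strain = 0.0021
Step 2: GF = (dR/R) / strain = 0.0468 / 0.0021
GF = 22.3


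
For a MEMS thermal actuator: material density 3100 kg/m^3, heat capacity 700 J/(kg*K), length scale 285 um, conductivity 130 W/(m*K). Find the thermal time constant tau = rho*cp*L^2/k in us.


Step 1: Convert L to m: L = 285e-6 m
Step 2: L^2 = (285e-6)^2 = 8.1225e-08 m^2
Step 3: tau = 3100 * 700 * 8.1225e-08 / 130 = 1.35583269e-03 s
Step 4: Convert to microseconds (multiply by 1e6).
tau = 1355.833 us


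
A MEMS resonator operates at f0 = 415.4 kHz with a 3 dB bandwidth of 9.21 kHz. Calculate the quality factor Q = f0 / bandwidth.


Step 1: Q = f0 / bandwidth
Step 2: Q = 415.4 / 9.21
Q = 45.1


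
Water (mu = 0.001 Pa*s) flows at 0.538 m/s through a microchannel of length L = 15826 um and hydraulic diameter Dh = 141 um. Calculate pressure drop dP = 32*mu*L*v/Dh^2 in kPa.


Step 1: Convert to SI: L = 15826e-6 m, Dh = 141e-6 m
Step 2: dP = 32 * 0.001 * 15826e-6 * 0.538 / (141e-6)^2
Step 3: dP = 13704.56 Pa
Step 4: Convert to kPa: dP = 13.7 kPa


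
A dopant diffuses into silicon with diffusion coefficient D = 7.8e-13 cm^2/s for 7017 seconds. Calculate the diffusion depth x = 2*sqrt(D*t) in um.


Step 1: Compute D*t = 7.8e-13 * 7017 = 5.47326e-09 cm^2
Step 2: sqrt(D*t) = 7.3981e-05 cm
Step 3: x = 2 * 7.3981e-05 cm = 1.47962e-04 cm
Step 4: Convert to um (1 cm = 1e4 um): x = 1.48 um


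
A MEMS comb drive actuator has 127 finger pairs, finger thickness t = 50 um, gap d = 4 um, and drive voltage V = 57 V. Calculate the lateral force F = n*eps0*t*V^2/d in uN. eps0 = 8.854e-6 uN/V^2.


Step 1: Parameters: n=127, eps0=8.854e-6 uN/V^2, t=50 um, V=57 V, d=4 um
Step 2: V^2 = 3249
Step 3: F = 127 * 8.854e-6 * 50 * 3249 / 4
F = 45.667 uN


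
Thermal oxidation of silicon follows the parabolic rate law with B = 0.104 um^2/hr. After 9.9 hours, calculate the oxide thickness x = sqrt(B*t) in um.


Step 1: Compute B*t = 0.104 * 9.9 = 1.0296
Step 2: x = sqrt(1.0296)
x = 1.015 um


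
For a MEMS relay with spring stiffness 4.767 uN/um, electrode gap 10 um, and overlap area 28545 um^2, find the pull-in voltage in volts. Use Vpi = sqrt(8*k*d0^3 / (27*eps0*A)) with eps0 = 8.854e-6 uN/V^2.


Step 1: Compute numerator: 8 * k * d0^3 = 8 * 4.767 * 10^3 = 38136.0
Step 2: Compute denominator: 27 * eps0 * A = 27 * 8.854e-6 * 28545 = 6.823911
Step 3: Vpi = sqrt(38136.0 / 6.823911)
Vpi = 74.76 V


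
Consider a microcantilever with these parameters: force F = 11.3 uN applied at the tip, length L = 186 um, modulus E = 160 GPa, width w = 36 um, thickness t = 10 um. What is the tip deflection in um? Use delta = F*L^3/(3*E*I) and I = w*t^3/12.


Step 1: Calculate the second moment of area.
I = w * t^3 / 12 = 36 * 10^3 / 12 = 3000.0 um^4
Step 2: Convert E to consistent units (1 GPa = 1000 uN/um^2).
E = 160 GPa = 160000 uN/um^2
Step 3: Calculate tip deflection.
delta = F * L^3 / (3 * E * I)
delta = 11.3 * 186^3 / (3 * 160000 * 3000.0)
delta = 0.0505 um


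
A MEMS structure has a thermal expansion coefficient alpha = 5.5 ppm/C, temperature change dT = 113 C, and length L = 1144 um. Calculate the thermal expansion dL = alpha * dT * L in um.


Step 1: Convert CTE: alpha = 5.5 ppm/C = 5.5e-6 /C
Step 2: dL = 5.5e-6 * 113 * 1144
dL = 0.711 um


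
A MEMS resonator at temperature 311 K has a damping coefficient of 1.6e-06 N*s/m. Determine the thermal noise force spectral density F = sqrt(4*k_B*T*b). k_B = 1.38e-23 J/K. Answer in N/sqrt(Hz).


Step 1: Compute 4 * k_B * T * b
= 4 * 1.38e-23 * 311 * 1.6e-06
= 2.7468e-26 N^2/Hz
Step 2: F_noise = sqrt(2.7468e-26)
F_noise = 1.66e-13 N/sqrt(Hz)


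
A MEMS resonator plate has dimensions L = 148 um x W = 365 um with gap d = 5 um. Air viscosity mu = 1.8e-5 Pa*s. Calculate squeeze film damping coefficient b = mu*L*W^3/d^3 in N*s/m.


Step 1: Convert to SI.
L = 148e-6 m, W = 365e-6 m, d = 5e-6 m
Step 2: W^3 = (365e-6)^3 = 4.86e-11 m^3
Step 3: d^3 = (5e-6)^3 = 1.25e-16 m^3
Step 4: b = 1.8e-5 * 148e-6 * 4.86e-11 / 1.25e-16
b = 1.04e-03 N*s/m


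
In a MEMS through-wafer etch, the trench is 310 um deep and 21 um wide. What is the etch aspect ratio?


Step 1: AR = depth / width
Step 2: AR = 310 / 21
AR = 14.8


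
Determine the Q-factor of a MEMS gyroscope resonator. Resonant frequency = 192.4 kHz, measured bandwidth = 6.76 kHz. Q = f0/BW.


Step 1: Q = f0 / bandwidth
Step 2: Q = 192.4 / 6.76
Q = 28.5


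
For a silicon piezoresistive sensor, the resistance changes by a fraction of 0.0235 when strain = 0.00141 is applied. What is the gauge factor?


Step 1: Identify values.
dR/R = 0.0235, strain = 0.00141
Step 2: GF = (dR/R) / strain = 0.0235 / 0.00141
GF = 16.7


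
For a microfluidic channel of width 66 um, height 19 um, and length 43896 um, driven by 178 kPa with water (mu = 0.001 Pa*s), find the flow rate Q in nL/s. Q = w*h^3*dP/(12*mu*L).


Step 1: Convert all dimensions to SI (meters).
w = 66e-6 m, h = 19e-6 m, L = 43896e-6 m, dP = 178e3 Pa
Step 2: Q = w * h^3 * dP / (12 * mu * L)
Q = 66e-6 * (19e-6)^3 * 178e3 / (12 * 0.001 * 43896e-6) = 1.5297433e-10 m^3/s
Step 3: Convert Q from m^3/s to nL/s (1 m^3 = 1e12 nL, so multiply by 1e12).
Q = 152.974 nL/s


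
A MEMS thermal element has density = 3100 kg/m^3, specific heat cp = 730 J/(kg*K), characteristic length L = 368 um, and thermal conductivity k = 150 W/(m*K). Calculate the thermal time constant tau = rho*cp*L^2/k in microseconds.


Step 1: Convert L to m: L = 368e-6 m
Step 2: L^2 = (368e-6)^2 = 1.35424e-07 m^2
Step 3: tau = 3100 * 730 * 1.35424e-07 / 150 = 2.04309675e-03 s
Step 4: Convert to microseconds (multiply by 1e6).
tau = 2043.097 us


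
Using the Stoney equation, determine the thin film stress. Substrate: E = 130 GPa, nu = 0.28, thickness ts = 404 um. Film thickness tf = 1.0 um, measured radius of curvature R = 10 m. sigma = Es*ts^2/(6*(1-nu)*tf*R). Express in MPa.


Step 1: Compute numerator: Es * ts^2 = 130 * 404^2 = 21218080 (GPa*um^2)
Step 2: Compute denominator (R in um): 6*(1-nu)*tf*R = 6*0.72*1.0*10e6 = 43200000.0 (um^2)
Step 3: sigma (GPa) = 21218080 / 43200000.0 = 4.91159e-01 GPa
Step 4: Convert to MPa (x1000): sigma = 491.2 MPa


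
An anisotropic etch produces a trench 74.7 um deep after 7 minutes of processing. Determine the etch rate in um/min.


Step 1: Etch rate = depth / time
Step 2: rate = 74.7 / 7
rate = 10.671 um/min


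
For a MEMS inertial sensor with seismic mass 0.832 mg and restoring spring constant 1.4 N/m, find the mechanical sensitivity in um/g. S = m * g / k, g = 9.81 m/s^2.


Step 1: Convert mass: m = 0.832 mg = 8.32e-07 kg
Step 2: S = m * g / k = 8.32e-07 * 9.81 / 1.4
Step 3: S = 5.83e-06 m/g
Step 4: Convert to um/g: S = 5.83 um/g


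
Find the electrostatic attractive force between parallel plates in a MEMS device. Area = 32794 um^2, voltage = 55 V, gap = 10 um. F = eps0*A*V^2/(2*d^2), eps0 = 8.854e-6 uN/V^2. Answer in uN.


Step 1: Identify parameters.
eps0 = 8.854e-6 uN/V^2, A = 32794 um^2, V = 55 V, d = 10 um
Step 2: Compute V^2 = 55^2 = 3025
Step 3: Compute d^2 = 10^2 = 100
Step 4: F = 0.5 * 8.854e-6 * 32794 * 3025 / 100
F = 4.392 uN


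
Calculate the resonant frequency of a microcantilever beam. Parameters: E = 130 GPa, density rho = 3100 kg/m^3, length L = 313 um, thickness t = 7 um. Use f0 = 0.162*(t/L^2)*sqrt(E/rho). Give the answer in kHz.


Step 1: Convert units to SI.
t_SI = 7e-6 m, L_SI = 313e-6 m
Step 2: Calculate sqrt(E/rho).
sqrt(130e9 / 3100) = 6475.76 m/s
Step 3: Compute f0.
f0 = 0.162 * 7e-6 / (313e-6)^2 * 6475.76 = 74957.5 Hz = 74.96 kHz


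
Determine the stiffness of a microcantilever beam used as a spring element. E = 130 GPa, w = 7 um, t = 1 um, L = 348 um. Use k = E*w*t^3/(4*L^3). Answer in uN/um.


Step 1: Convert E to consistent units (1 GPa = 1000 uN/um^2).
E = 130 GPa = 130000 uN/um^2
Step 2: Compute t^3 = 1^3 = 1
Step 3: Compute L^3 = 348^3 = 42144192
Step 4: k = 130000 * 7 * 1 / (4 * 42144192)
k = 0.0054 uN/um


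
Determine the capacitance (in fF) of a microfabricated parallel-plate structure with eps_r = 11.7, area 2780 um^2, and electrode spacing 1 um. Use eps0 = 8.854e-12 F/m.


Step 1: Convert area to m^2: A = 2780e-12 m^2
Step 2: Convert gap to m: d = 1e-6 m
Step 3: C = eps0 * eps_r * A / d
C = 8.854e-12 * 11.7 * 2780e-12 / 1e-6
Step 4: Convert to fF (multiply by 1e15).
C = 287.99 fF


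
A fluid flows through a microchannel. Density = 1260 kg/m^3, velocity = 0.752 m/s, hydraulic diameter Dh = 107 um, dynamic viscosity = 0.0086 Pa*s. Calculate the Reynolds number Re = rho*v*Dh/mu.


Step 1: Convert Dh to meters: Dh = 107e-6 m
Step 2: Re = rho * v * Dh / mu
Re = 1260 * 0.752 * 107e-6 / 0.0086
Re = 11.789


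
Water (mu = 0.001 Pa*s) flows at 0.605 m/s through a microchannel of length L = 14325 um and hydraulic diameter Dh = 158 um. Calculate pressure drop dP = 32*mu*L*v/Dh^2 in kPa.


Step 1: Convert to SI: L = 14325e-6 m, Dh = 158e-6 m
Step 2: dP = 32 * 0.001 * 14325e-6 * 0.605 / (158e-6)^2
Step 3: dP = 11109.28 Pa
Step 4: Convert to kPa: dP = 11.11 kPa


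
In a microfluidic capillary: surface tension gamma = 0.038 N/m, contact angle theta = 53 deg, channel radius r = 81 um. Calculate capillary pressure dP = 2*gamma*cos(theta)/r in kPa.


Step 1: cos(53 deg) = 0.6018
Step 2: Convert r to m: r = 81e-6 m
Step 3: dP = 2 * 0.038 * 0.6018 / 81e-6 = 564.7 Pa
Step 4: Convert Pa to kPa (divide by 1000).
dP = 0.56 kPa
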